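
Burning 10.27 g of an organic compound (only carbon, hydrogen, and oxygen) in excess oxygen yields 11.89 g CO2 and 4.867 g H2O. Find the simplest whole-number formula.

mol C = 11.89 / 44.01 = 0.2702; mass C = 0.2702 × 12.01 = 3.245 g
mol H = 2 × (4.867 / 18.02) = 0.5402; mass H = 0.5402 × 1.008 = 0.5445 g
mass O = 10.27 − (3.789) = 6.481 g → mol O = 0.4051
Divide by the smallest (0.2702 mol C): C 1.000, H 1.999, O 1.499
Scaling by 2: C 2.00, H 4.00, O 3.00 → C2H4O3

C2H4O3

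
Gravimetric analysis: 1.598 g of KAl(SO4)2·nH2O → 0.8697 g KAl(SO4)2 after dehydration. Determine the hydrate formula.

Mass of water lost = 1.598 − 0.8697 = 0.7283 g → 0.7283 / 18.02 = 0.04042 mol H2O
Molar mass of KAl(SO4)2 = 258.22 g/mol → mol KAl(SO4)2 = 0.8697 / 258.22 = 0.003368
n = 0.04042 / 0.003368 = 12.00 ≈ 12 → KAl(SO4)2·12H2O

KAl(SO4)2·12H2O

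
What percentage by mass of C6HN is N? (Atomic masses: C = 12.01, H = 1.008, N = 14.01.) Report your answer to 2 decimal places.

Molar mass = 6(12.01) + 1(1.008) + 1(14.01) = 87.078 g/mol
Mass of N per mole = 1 × 14.01 = 14.010 g
% N = 14.010 / 87.078 × 100 = 16.09%

16.09%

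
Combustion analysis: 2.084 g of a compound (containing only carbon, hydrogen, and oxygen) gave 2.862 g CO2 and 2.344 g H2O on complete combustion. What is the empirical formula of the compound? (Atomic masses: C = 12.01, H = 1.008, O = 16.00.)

mol C = 2.862 / 44.01 = 0.06503; mass C = 0.06503 × 12.01 = 0.7810 g
mol H = 2 × (2.344 / 18.02) = 0.2602; mass H = 0.2602 × 1.008 = 0.2622 g
mass O = 2.084 − (1.043) = 1.041 g → mol O = 0.06505
Smallest is C at 0.06503 mol; normalising gives C 1.000, H 4.001, O 1.000
≈ 1:4:1 → CH4O

CH4O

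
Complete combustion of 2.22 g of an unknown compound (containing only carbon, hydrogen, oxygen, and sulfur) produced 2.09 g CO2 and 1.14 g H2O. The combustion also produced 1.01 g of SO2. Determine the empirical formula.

mol C = 2.09 / 44.01 = 0.04749; mass C = 0.04749 × 12.01 = 0.5703 g
mol H = 2 × (1.14 / 18.02) = 0.1265; mass H = 0.1265 × 1.008 = 0.1275 g
mol S = 1.01 / 64.07 = 0.01576; mass S = 0.5056 g
mass O = 2.22 − (1.203) = 1.017 g → mol O = 0.06354
Ratios (÷ 0.01576): C 3.013, H 8.026, O 4.030, S 1.000
≈ 3:8:4:1 → C3H8O4S

C3H8O4S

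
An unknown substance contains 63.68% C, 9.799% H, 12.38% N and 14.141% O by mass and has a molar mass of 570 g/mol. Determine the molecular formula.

C30H55N5O5

Assume 100 g: 63.68 g C, 9.799 g H, 12.38 g N, 14.141 g O.
Moles — C: 63.68 / 12.01 = 5.302 mol; H: 9.799 / 1.008 = 9.721 mol; N: 12.38 / 14.01 = 0.8837 mol; O: 14.141 / 16.00 = 0.8838 mol
Ratios (÷ 0.8837): C 6.000, H 11.001, N 1.000, O 1.000
≈ 6:11:1:1 → C6H11NO
Empirical-formula mass = 113.16 g/mol
n = 570 / 113.16 = 5.04 ≈ 5
Molecular formula = (C6H11NO)×5 = C30H55N5O5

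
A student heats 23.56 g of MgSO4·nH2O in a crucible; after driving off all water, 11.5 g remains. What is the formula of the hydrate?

Mass of water lost = 23.56 − 11.5 = 12.06 g → 12.06 / 18.02 = 0.6693 mol H2O
Molar mass of MgSO4 = 120.38 g/mol → mol MgSO4 = 11.5 / 120.38 = 0.09553
n = 0.6693 / 0.09553 = 7.01 ≈ 7 → MgSO4·7H2O

MgSO4·7H2O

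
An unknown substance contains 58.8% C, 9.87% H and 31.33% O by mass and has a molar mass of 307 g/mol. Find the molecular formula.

Assume 100 g: 58.8 g C, 9.87 g H, 31.33 g O.
n(C) = 58.8/12.01 = 4.896, n(H) = 9.87/1.008 = 9.792, n(O) = 31.33/16.00 = 1.958
Ratios (÷ 1.958): C 2.500, H 5.001, O 1.000
Scaling by 2: C 5.00, H 10.00, O 2.00 → C5H10O2
Empirical-formula mass = 102.13 g/mol
n = 307 / 102.13 = 3.01 ≈ 3
Molecular formula = (C5H10O2)×3 = C15H30O6

C15H30O6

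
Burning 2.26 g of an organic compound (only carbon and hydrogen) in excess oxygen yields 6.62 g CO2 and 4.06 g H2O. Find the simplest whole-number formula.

mol C = 6.62 / 44.01 = 0.1504; mass C = 0.1504 × 12.01 = 1.807 g
mol H = 2 × (4.06 / 18.02) = 0.4506; mass H = 0.4506 × 1.008 = 0.4542 g
Divide by the smallest (0.1504 mol C): C 1.000, H 2.996
→ CH3

CH3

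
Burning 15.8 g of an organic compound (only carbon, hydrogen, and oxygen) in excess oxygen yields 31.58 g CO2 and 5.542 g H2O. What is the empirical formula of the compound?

C7H6O4

mol C = 31.58 / 44.01 = 0.7176; mass C = 0.7176 × 12.01 = 8.618 g
mol H = 2 × (5.542 / 18.02) = 0.6151; mass H = 0.6151 × 1.008 = 0.6200 g
mass O = 15.8 − (9.238) = 6.562 g → mol O = 0.4101
Ratios (÷ 0.4101): C 1.750, H 1.500, O 1.000
Multiply by 4: C 7.00, H 6.00, O 4.00 → C7H6O4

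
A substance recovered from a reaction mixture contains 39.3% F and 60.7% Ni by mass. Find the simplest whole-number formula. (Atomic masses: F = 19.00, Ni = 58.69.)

F2Ni

Assume 100 g: 39.3 g F, 60.7 g Ni.
Moles — F: 39.3 / 19.00 = 2.068 mol; Ni: 60.7 / 58.69 = 1.034 mol
Smallest is Ni at 1.034 mol; normalising gives F 2.000, Ni 1.000
≈ 2:1 → F2Ni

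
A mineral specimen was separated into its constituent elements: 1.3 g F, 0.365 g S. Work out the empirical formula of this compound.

Moles — F: 1.3 / 19.00 = 0.06842 mol; S: 0.365 / 32.07 = 0.01138 mol
Divide by the smallest (0.01138 mol S): F 6.012, S 1.000
≈ 6:1 → F6S

F6S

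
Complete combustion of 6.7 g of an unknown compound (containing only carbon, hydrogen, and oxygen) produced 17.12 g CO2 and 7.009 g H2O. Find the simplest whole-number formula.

C5H10O

mol C = 17.12 / 44.01 = 0.3890; mass C = 0.3890 × 12.01 = 4.672 g
mol H = 2 × (7.009 / 18.02) = 0.7779; mass H = 0.7779 × 1.008 = 0.7841 g
mass O = 6.7 − (5.456) = 1.244 g → mol O = 0.07775
Smallest is O at 0.07775 mol; normalising gives C 5.003, H 10.006, O 1.000
→ C5H10O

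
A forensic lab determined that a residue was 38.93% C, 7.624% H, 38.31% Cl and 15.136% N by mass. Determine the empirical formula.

C3H7ClN

Assume 100 g: 38.93 g C, 7.624 g H, 38.31 g Cl, 15.136 g N.
n(C) = 38.93/12.01 = 3.241, n(H) = 7.624/1.008 = 7.563, n(Cl) = 38.31/35.45 = 1.081, n(N) = 15.136/14.01 = 1.08
Divide by the smallest (1.08 mol N): C 3.000, H 7.001, Cl 1.000, N 1.000
Ratio ≈ 3:7:1:1, so the empirical formula is C3H7ClN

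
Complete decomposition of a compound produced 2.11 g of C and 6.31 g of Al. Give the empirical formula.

C: 2.11 g ÷ 12.01 g/mol = 0.1757 mol
Al: 6.31 g ÷ 26.98 g/mol = 0.2339 mol
Ratios (÷ 0.1757): C 1.000, Al 1.331
Scaling by 3: C 3.00, Al 3.99 → C3Al4

C3Al4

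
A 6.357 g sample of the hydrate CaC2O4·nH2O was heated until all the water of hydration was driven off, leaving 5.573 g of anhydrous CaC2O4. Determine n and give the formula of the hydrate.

Mass of water lost = 6.357 − 5.573 = 0.784 g → 0.784 / 18.02 = 0.04351 mol H2O
Molar mass of CaC2O4 = 128.10 g/mol → mol CaC2O4 = 5.573 / 128.10 = 0.04351
n = 0.04351 / 0.04351 = 1.00 ≈ 1 → CaC2O4·H2O

CaC2O4·H2O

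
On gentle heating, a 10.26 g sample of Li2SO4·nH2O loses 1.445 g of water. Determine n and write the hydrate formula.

Mass of anhydrous Li2SO4 = 10.26 − 1.445 = 8.815 g
mol H2O = 1.445 / 18.02 = 0.08019
Molar mass of Li2SO4 = 109.95 g/mol → mol Li2SO4 = 8.815 / 109.95 = 0.08017
n = 0.08019 / 0.08017 = 1.00 ≈ 1 → Li2SO4·H2O

Li2SO4·H2O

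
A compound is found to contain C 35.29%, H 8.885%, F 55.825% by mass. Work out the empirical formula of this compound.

CH3F

Assume 100 g: 35.29 g C, 8.885 g H, 55.825 g F.
C: 35.29 g ÷ 12.01 g/mol = 2.938 mol
H: 8.885 g ÷ 1.008 g/mol = 8.814 mol
F: 55.825 g ÷ 19.00 g/mol = 2.938 mol
Ratios (÷ 2.938): C 1.000, H 3.000, F 1.000
Ratio ≈ 1:3:1, so the empirical formula is CH3F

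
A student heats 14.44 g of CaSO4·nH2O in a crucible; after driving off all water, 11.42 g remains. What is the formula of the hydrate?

Mass of water lost = 14.44 − 11.42 = 3.02 g → 3.02 / 18.02 = 0.1676 mol H2O
Molar mass of CaSO4 = 136.15 g/mol → mol CaSO4 = 11.42 / 136.15 = 0.08388
n = 0.1676 / 0.08388 = 2.00 ≈ 2 → CaSO4·2H2O

CaSO4·2H2O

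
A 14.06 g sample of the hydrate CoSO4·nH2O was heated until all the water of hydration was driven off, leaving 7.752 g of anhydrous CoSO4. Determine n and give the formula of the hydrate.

CoSO4·7H2O

Mass of water lost = 14.06 − 7.752 = 6.308 g → 6.308 / 18.02 = 0.3501 mol H2O
Molar mass of CoSO4 = 155.00 g/mol → mol CoSO4 = 7.752 / 155.00 = 0.05001
n = 0.3501 / 0.05001 = 7.00 ≈ 7 → CoSO4·7H2O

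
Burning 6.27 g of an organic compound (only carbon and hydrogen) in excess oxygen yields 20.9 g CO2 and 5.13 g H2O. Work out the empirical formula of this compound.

C5H6

mol C = 20.9 / 44.01 = 0.4749; mass C = 0.4749 × 12.01 = 5.703 g
mol H = 2 × (5.13 / 18.02) = 0.5694; mass H = 0.5694 × 1.008 = 0.5739 g
Smallest is C at 0.4749 mol; normalising gives C 1.000, H 1.199
×5: C 5.00, H 5.99 → C5H6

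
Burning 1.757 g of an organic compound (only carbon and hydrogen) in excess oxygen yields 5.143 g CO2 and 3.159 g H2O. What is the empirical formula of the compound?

CH3

mol C = 5.143 / 44.01 = 0.1169; mass C = 0.1169 × 12.01 = 1.403 g
mol H = 2 × (3.159 / 18.02) = 0.3506; mass H = 0.3506 × 1.008 = 0.3534 g
Divide by the smallest (0.1169 mol C): C 1.000, H 3.000
≈ 1:3 → CH3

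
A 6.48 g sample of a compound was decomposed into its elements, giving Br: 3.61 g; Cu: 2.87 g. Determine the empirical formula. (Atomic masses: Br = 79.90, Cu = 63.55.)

Moles — Br: 3.61 / 79.90 = 0.04518 mol; Cu: 2.87 / 63.55 = 0.04516 mol
Ratios (÷ 0.04516): Br 1.000, Cu 1.000
→ BrCu

BrCu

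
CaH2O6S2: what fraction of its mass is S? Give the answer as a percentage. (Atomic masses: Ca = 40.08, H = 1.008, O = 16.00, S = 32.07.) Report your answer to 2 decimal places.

Molar mass = 1(40.08) + 2(1.008) + 6(16.00) + 2(32.07) = 202.236 g/mol
Mass of S per mole = 2 × 32.07 = 64.140 g
% S = 64.140 / 202.236 × 100 = 31.72%

31.72%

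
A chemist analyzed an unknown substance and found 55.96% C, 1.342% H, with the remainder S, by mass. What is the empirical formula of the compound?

Assume 100 g: 55.96 g C, 1.342 g H, 42.698 g S.
n(C) = 55.96/12.01 = 4.659, n(H) = 1.342/1.008 = 1.331, n(S) = 42.698/32.07 = 1.331
Smallest is H at 1.331 mol; normalising gives C 3.500, H 1.000, S 1.000
Scaling by 2: C 7.00, H 2.00, S 2.00 → C7H2S2

C7H2S2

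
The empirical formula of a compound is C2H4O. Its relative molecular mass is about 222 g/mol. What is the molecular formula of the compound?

C10H20O5

Empirical-formula mass = 44.05 g/mol
n = 222 / 44.05 = 5.04 ≈ 5
Molecular formula = (C2H4O)5 = C10H20O5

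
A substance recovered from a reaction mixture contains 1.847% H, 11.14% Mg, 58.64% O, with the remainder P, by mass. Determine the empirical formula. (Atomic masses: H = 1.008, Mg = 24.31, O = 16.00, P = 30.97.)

Assume 100 g: 1.847 g H, 11.14 g Mg, 58.64 g O, 28.373 g P.
H: 1.847 g ÷ 1.008 g/mol = 1.832 mol
Mg: 11.14 g ÷ 24.31 g/mol = 0.4582 mol
O: 58.64 g ÷ 16.00 g/mol = 3.665 mol
P: 28.373 g ÷ 30.97 g/mol = 0.9161 mol
Smallest is Mg at 0.4582 mol; normalising gives H 3.999, Mg 1.000, O 7.998, P 1.999
≈ 4:1:8:2 → H4MgO8P2

H4MgO8P2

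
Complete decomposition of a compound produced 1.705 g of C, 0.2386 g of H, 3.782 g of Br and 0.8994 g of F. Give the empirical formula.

C3H5BrF

n(C) = 1.705/12.01 = 0.142, n(H) = 0.2386/1.008 = 0.2367, n(Br) = 3.782/79.90 = 0.04733, n(F) = 0.8994/19.00 = 0.04734
Divide by the smallest (0.04733 mol Br): C 2.999, H 5.001, Br 1.000, F 1.000
Ratio ≈ 3:5:1:1, so the empirical formula is C3H5BrF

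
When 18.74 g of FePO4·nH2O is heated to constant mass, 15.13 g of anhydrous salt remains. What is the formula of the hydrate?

Mass of water lost = 18.74 − 15.13 = 3.61 g → 3.61 / 18.02 = 0.2003 mol H2O
Molar mass of FePO4 = 150.82 g/mol → mol FePO4 = 15.13 / 150.82 = 0.1003
n = 0.2003 / 0.1003 = 2.00 ≈ 2 → FePO4·2H2O

FePO4·2H2O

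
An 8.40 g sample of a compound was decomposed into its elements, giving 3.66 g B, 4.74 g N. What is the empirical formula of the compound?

BN

n(B) = 3.66/10.81 = 0.3386, n(N) = 4.74/14.01 = 0.3383
Smallest is N at 0.3383 mol; normalising gives B 1.001, N 1.000
→ BN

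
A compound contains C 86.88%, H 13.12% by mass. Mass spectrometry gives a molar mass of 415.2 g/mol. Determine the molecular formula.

C30H54

Assume 100 g: 86.88 g C, 13.12 g H.
C: 86.88 g ÷ 12.01 g/mol = 7.234 mol
H: 13.12 g ÷ 1.008 g/mol = 13.02 mol
Ratios (÷ 7.234): C 1.000, H 1.799
×5: C 5.00, H 9.00 → C5H9
Empirical-formula mass = 69.12 g/mol
n = 415.2 / 69.12 = 6.01 ≈ 6
Molecular formula = (C5H9)×6 = C30H54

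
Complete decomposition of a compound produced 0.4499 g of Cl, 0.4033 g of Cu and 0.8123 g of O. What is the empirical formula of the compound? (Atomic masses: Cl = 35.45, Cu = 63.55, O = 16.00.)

n(Cl) = 0.4499/35.45 = 0.01269, n(Cu) = 0.4033/63.55 = 0.006346, n(O) = 0.8123/16.00 = 0.05077
Ratios (÷ 0.006346): Cl 2.000, Cu 1.000, O 8.000
→ Cl2CuO8

Cl2CuO8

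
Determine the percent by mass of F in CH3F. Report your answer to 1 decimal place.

55.8%

Molar mass = 1(12.01) + 3(1.008) + 1(19.00) = 34.034 g/mol
Mass of F per mole = 1 × 19.00 = 19.000 g
% F = 19.000 / 34.034 × 100 = 55.8%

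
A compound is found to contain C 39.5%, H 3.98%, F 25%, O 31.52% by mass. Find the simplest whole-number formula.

C5H6F2O3

Assume 100 g: 39.5 g C, 3.98 g H, 25 g F, 31.52 g O.
C: 39.5 g ÷ 12.01 g/mol = 3.289 mol
H: 3.98 g ÷ 1.008 g/mol = 3.948 mol
F: 25 g ÷ 19.00 g/mol = 1.316 mol
O: 31.52 g ÷ 16.00 g/mol = 1.97 mol
Smallest is F at 1.316 mol; normalising gives C 2.500, H 3.001, F 1.000, O 1.497
Scaling by 2: C 5.00, H 6.00, F 2.00, O 2.99 → C5H6F2O3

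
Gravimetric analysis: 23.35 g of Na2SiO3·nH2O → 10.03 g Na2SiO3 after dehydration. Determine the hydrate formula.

Mass of water lost = 23.35 − 10.03 = 13.32 g → 13.32 / 18.02 = 0.7392 mol H2O
Molar mass of Na2SiO3 = 122.07 g/mol → mol Na2SiO3 = 10.03 / 122.07 = 0.08217
n = 0.7392 / 0.08217 = 9.00 ≈ 9 → Na2SiO3·9H2O

Na2SiO3·9H2O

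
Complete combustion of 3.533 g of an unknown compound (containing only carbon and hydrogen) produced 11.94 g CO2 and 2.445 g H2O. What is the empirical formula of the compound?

mol C = 11.94 / 44.01 = 0.2713; mass C = 0.2713 × 12.01 = 3.258 g
mol H = 2 × (2.445 / 18.02) = 0.2714; mass H = 0.2714 × 1.008 = 0.2735 g
Divide by the smallest (0.2713 mol C): C 1.000, H 1.000
→ CH

CH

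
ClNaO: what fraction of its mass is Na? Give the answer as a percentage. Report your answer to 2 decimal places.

Molar mass = 1(35.45) + 1(22.99) + 1(16.00) = 74.440 g/mol
Mass of Na per mole = 1 × 22.99 = 22.990 g
% Na = 22.990 / 74.440 × 100 = 30.88%

30.88%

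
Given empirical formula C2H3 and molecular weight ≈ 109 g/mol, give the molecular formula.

Empirical-formula mass = 27.04 g/mol
n = 109 / 27.04 = 4.03 ≈ 4
Molecular formula = (C2H3)4 = C8H12

C8H12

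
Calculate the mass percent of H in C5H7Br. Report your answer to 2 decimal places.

4.80%

Molar mass = 5(12.01) + 7(1.008) + 1(79.90) = 147.006 g/mol
Mass of H per mole = 7 × 1.008 = 7.056 g
% H = 7.056 / 147.006 × 100 = 4.80%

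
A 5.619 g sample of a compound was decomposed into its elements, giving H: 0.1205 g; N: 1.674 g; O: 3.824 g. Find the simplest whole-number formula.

Moles — H: 0.1205 / 1.008 = 0.1195 mol; N: 1.674 / 14.01 = 0.1195 mol; O: 3.824 / 16.00 = 0.239 mol
Divide by the smallest (0.1195 mol N): H 1.000, N 1.000, O 2.000
≈ 1:1:2 → HNO2

HNO2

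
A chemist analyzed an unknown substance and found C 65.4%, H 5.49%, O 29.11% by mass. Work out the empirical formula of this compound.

C3H3O

Assume 100 g: 65.4 g C, 5.49 g H, 29.11 g O.
Moles — C: 65.4 / 12.01 = 5.445 mol; H: 5.49 / 1.008 = 5.446 mol; O: 29.11 / 16.00 = 1.819 mol
Divide by the smallest (1.819 mol O): C 2.993, H 2.994, O 1.000
≈ 3:3:1 → C3H3O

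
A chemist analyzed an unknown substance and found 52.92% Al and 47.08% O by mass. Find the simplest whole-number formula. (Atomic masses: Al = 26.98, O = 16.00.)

Al2O3

Assume 100 g: 52.92 g Al, 47.08 g O.
Moles — Al: 52.92 / 26.98 = 1.961 mol; O: 47.08 / 16.00 = 2.942 mol
Divide by the smallest (1.961 mol Al): Al 1.000, O 1.500
Scaling by 2: Al 2.00, O 3.00 → Al2O3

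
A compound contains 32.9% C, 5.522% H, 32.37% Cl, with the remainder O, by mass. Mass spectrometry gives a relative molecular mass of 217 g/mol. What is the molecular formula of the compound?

Assume 100 g: 32.9 g C, 5.522 g H, 32.37 g Cl, 29.208 g O.
n(C) = 32.9/12.01 = 2.739, n(H) = 5.522/1.008 = 5.478, n(Cl) = 32.37/35.45 = 0.9131, n(O) = 29.208/16.00 = 1.825
Smallest is Cl at 0.9131 mol; normalising gives C 3.000, H 5.999, Cl 1.000, O 1.999
→ C3H6ClO2
Empirical-formula mass = 109.53 g/mol
n = 217 / 109.53 = 1.98 ≈ 2
Molecular formula = (C3H6ClO2)×2 = C6H12Cl2O4

C6H12Cl2O4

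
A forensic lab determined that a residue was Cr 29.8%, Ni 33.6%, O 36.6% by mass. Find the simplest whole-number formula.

CrNiO4

Assume 100 g: 29.8 g Cr, 33.6 g Ni, 36.6 g O.
Cr: 29.8 g ÷ 52.00 g/mol = 0.5731 mol
Ni: 33.6 g ÷ 58.69 g/mol = 0.5725 mol
O: 36.6 g ÷ 16.00 g/mol = 2.288 mol
Ratios (÷ 0.5725): Cr 1.001, Ni 1.000, O 3.996
→ CrNiO4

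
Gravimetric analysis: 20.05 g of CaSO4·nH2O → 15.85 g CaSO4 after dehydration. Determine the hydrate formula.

Mass of water lost = 20.05 − 15.85 = 4.2 g → 4.2 / 18.02 = 0.2331 mol H2O
Molar mass of CaSO4 = 136.15 g/mol → mol CaSO4 = 15.85 / 136.15 = 0.1164
n = 0.2331 / 0.1164 = 2.00 ≈ 2 → CaSO4·2H2O

CaSO4·2H2O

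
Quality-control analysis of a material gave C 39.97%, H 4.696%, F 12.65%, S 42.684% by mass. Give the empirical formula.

C5H7FS2

Assume 100 g: 39.97 g C, 4.696 g H, 12.65 g F, 42.684 g S.
Moles — C: 39.97 / 12.01 = 3.328 mol; H: 4.696 / 1.008 = 4.659 mol; F: 12.65 / 19.00 = 0.6658 mol; S: 42.684 / 32.07 = 1.331 mol
Ratios (÷ 0.6658): C 4.999, H 6.997, F 1.000, S 1.999
Ratio ≈ 5:7:1:2, so the empirical formula is C5H7FS2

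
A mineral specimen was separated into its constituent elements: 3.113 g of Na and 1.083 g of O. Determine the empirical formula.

Moles — Na: 3.113 / 22.99 = 0.1354 mol; O: 1.083 / 16.00 = 0.06769 mol
Ratios (÷ 0.06769): Na 2.000, O 1.000
→ Na2O

Na2O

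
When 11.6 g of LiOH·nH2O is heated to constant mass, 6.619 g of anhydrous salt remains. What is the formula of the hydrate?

Mass of water lost = 11.6 − 6.619 = 4.981 g → 4.981 / 18.02 = 0.2764 mol H2O
Molar mass of LiOH = 23.95 g/mol → mol LiOH = 6.619 / 23.95 = 0.2764
n = 0.2764 / 0.2764 = 1.00 ≈ 1 → LiOH·H2O

LiOH·H2O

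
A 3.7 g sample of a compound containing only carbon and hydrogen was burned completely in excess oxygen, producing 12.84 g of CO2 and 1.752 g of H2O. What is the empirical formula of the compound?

mol C = 12.84 / 44.01 = 0.2918; mass C = 0.2918 × 12.01 = 3.504 g
mol H = 2 × (1.752 / 18.02) = 0.1945; mass H = 0.1945 × 1.008 = 0.1960 g
Divide by the smallest (0.1945 mol H): C 1.500, H 1.000
×2: C 3.00, H 2.00 → C3H2

C3H2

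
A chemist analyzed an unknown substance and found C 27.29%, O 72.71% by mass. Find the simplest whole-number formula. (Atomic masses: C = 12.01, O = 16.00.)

CO2

Assume 100 g: 27.29 g C, 72.71 g O.
n(C) = 27.29/12.01 = 2.272, n(O) = 72.71/16.00 = 4.544
Divide by the smallest (2.272 mol C): C 1.000, O 2.000
→ CO2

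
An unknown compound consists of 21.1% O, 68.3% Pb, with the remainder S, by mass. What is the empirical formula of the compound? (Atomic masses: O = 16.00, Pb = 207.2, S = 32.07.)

O4PbS

Assume 100 g: 21.1 g O, 68.3 g Pb, 10.6 g S.
n(O) = 21.1/16.00 = 1.319, n(Pb) = 68.3/207.2 = 0.3296, n(S) = 10.6/32.07 = 0.3305
Smallest is Pb at 0.3296 mol; normalising gives O 4.001, Pb 1.000, S 1.003
≈ 4:1:1 → O4PbS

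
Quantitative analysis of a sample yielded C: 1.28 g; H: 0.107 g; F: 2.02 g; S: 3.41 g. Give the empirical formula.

CHFS

Moles — C: 1.28 / 12.01 = 0.1066 mol; H: 0.107 / 1.008 = 0.1062 mol; F: 2.02 / 19.00 = 0.1063 mol; S: 3.41 / 32.07 = 0.1063 mol
Divide by the smallest (0.1062 mol H): C 1.004, H 1.000, F 1.002, S 1.002
Ratio ≈ 1:1:1:1, so the empirical formula is CHFS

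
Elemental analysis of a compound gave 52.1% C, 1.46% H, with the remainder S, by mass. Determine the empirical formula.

Assume 100 g: 52.1 g C, 1.46 g H, 46.44 g S.
C: 52.1 g ÷ 12.01 g/mol = 4.338 mol
H: 1.46 g ÷ 1.008 g/mol = 1.448 mol
S: 46.44 g ÷ 32.07 g/mol = 1.448 mol
Ratios (÷ 1.448): C 2.996, H 1.000, S 1.000
→ C3HS

C3HS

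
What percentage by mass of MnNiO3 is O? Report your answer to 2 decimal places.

29.70%

Molar mass = 1(54.94) + 1(58.69) + 3(16.00) = 161.630 g/mol
Mass of O per mole = 3 × 16.00 = 48.000 g
% O = 48.000 / 161.630 × 100 = 29.70%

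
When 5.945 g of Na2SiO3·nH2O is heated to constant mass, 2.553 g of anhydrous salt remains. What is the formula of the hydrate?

Mass of water lost = 5.945 − 2.553 = 3.392 g → 3.392 / 18.02 = 0.1882 mol H2O
Molar mass of Na2SiO3 = 122.07 g/mol → mol Na2SiO3 = 2.553 / 122.07 = 0.02091
n = 0.1882 / 0.02091 = 9.00 ≈ 9 → Na2SiO3·9H2O

Na2SiO3·9H2O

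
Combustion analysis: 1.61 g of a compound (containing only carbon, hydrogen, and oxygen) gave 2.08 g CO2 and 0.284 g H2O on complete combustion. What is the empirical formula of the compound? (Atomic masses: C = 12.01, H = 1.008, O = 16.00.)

mol C = 2.08 / 44.01 = 0.04726; mass C = 0.04726 × 12.01 = 0.5676 g
mol H = 2 × (0.284 / 18.02) = 0.03152; mass H = 0.03152 × 1.008 = 0.03177 g
mass O = 1.61 − (0.5994) = 1.011 g → mol O = 0.06316
Ratios (÷ 0.03152): C 1.499, H 1.000, O 2.004
Scaling by 2: C 3.00, H 2.00, O 4.01 → C3H2O4

C3H2O4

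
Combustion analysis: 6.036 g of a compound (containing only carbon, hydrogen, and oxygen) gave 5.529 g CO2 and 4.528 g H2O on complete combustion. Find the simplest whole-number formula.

CH4O2

mol C = 5.529 / 44.01 = 0.1256; mass C = 0.1256 × 12.01 = 1.509 g
mol H = 2 × (4.528 / 18.02) = 0.5026; mass H = 0.5026 × 1.008 = 0.5066 g
mass O = 6.036 − (2.015) = 4.021 g → mol O = 0.2513
Divide by the smallest (0.1256 mol C): C 1.000, H 4.000, O 2.000
≈ 1:4:2 → CH4O2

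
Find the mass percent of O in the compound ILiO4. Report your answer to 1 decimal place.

32.3%

Molar mass = 1(126.90) + 1(6.94) + 4(16.00) = 197.840 g/mol
Mass of O per mole = 4 × 16.00 = 64.000 g
% O = 64.000 / 197.840 × 100 = 32.3%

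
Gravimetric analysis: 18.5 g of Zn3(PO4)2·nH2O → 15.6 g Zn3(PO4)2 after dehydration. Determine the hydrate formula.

Mass of water lost = 18.5 − 15.6 = 2.9 g → 2.9 / 18.02 = 0.1609 mol H2O
Molar mass of Zn3(PO4)2 = 386.08 g/mol → mol Zn3(PO4)2 = 15.6 / 386.08 = 0.04041
n = 0.1609 / 0.04041 = 3.98 ≈ 4 → Zn3(PO4)2·4H2O

Zn3(PO4)2·4H2O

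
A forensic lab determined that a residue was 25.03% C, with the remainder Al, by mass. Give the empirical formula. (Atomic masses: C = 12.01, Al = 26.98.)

Assume 100 g: 25.03 g C, 74.97 g Al.
C: 25.03 g ÷ 12.01 g/mol = 2.084 mol
Al: 74.97 g ÷ 26.98 g/mol = 2.779 mol
Divide by the smallest (2.084 mol C): C 1.000, Al 1.333
×3: C 3.00, Al 4.00 → C3Al4

C3Al4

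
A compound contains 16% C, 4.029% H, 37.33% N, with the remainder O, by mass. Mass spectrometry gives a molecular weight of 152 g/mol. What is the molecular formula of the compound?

Assume 100 g: 16 g C, 4.029 g H, 37.33 g N, 42.641 g O.
C: 16 g ÷ 12.01 g/mol = 1.332 mol
H: 4.029 g ÷ 1.008 g/mol = 3.997 mol
N: 37.33 g ÷ 14.01 g/mol = 2.665 mol
O: 42.641 g ÷ 16.00 g/mol = 2.665 mol
Smallest is C at 1.332 mol; normalising gives C 1.000, H 3.000, N 2.000, O 2.000
→ CH3N2O2
Empirical-formula mass = 75.05 g/mol
n = 152 / 75.05 = 2.03 ≈ 2
Molecular formula = (CH3N2O2)×2 = C2H6N4O4

C2H6N4O4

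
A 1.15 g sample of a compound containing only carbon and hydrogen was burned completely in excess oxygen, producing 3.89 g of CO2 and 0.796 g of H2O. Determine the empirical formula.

CH

mol C = 3.89 / 44.01 = 0.08839; mass C = 0.08839 × 12.01 = 1.062 g
mol H = 2 × (0.796 / 18.02) = 0.08835; mass H = 0.08835 × 1.008 = 0.08905 g
Smallest is H at 0.08835 mol; normalising gives C 1.000, H 1.000
Ratio ≈ 1:1, so the empirical formula is CH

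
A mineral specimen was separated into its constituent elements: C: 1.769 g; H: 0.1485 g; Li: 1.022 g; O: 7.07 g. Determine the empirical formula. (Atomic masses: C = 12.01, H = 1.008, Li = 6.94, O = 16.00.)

C: 1.769 g ÷ 12.01 g/mol = 0.1473 mol
H: 0.1485 g ÷ 1.008 g/mol = 0.1473 mol
Li: 1.022 g ÷ 6.94 g/mol = 0.1473 mol
O: 7.07 g ÷ 16.00 g/mol = 0.4419 mol
Divide by the smallest (0.1473 mol Li): C 1.000, H 1.000, Li 1.000, O 3.001
≈ 1:1:1:3 → CHLiO3

CHLiO3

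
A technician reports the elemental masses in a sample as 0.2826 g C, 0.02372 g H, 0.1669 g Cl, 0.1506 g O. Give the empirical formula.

C: 0.2826 g ÷ 12.01 g/mol = 0.02353 mol
H: 0.02372 g ÷ 1.008 g/mol = 0.02353 mol
Cl: 0.1669 g ÷ 35.45 g/mol = 0.004708 mol
O: 0.1506 g ÷ 16.00 g/mol = 0.009413 mol
Ratios (÷ 0.004708): C 4.998, H 4.998, Cl 1.000, O 1.999
→ C5H5ClO2

C5H5ClO2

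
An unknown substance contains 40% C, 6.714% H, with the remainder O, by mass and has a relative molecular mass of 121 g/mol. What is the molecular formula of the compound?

C4H8O4

Assume 100 g: 40 g C, 6.714 g H, 53.286 g O.
C: 40 g ÷ 12.01 g/mol = 3.331 mol
H: 6.714 g ÷ 1.008 g/mol = 6.661 mol
O: 53.286 g ÷ 16.00 g/mol = 3.33 mol
Divide by the smallest (3.33 mol O): C 1.000, H 2.000, O 1.000
Ratio ≈ 1:2:1, so the empirical formula is CH2O
Empirical-formula mass = 30.03 g/mol
n = 121 / 30.03 = 4.03 ≈ 4
Molecular formula = (CH2O)×4 = C4H8O4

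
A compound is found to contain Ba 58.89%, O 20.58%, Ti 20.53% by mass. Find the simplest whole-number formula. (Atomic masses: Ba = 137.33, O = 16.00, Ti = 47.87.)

Assume 100 g: 58.89 g Ba, 20.58 g O, 20.53 g Ti.
n(Ba) = 58.89/137.33 = 0.4288, n(O) = 20.58/16.00 = 1.286, n(Ti) = 20.53/47.87 = 0.4289
Divide by the smallest (0.4288 mol Ba): Ba 1.000, O 3.000, Ti 1.000
Ratio ≈ 1:3:1, so the empirical formula is BaO3Ti

BaO3Ti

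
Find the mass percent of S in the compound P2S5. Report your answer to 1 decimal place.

Molar mass = 2(30.97) + 5(32.07) = 222.290 g/mol
Mass of S per mole = 5 × 32.07 = 160.350 g
% S = 160.350 / 222.290 × 100 = 72.1%

72.1%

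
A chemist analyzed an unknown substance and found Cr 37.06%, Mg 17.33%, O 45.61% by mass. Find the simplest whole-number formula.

CrMgO4

Assume 100 g: 37.06 g Cr, 17.33 g Mg, 45.61 g O.
Moles — Cr: 37.06 / 52.00 = 0.7127 mol; Mg: 17.33 / 24.31 = 0.7129 mol; O: 45.61 / 16.00 = 2.851 mol
Divide by the smallest (0.7127 mol Cr): Cr 1.000, Mg 1.000, O 4.000
→ CrMgO4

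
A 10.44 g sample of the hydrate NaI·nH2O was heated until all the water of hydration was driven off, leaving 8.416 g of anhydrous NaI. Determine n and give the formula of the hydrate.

Mass of water lost = 10.44 − 8.416 = 2.024 g → 2.024 / 18.02 = 0.1123 mol H2O
Molar mass of NaI = 149.89 g/mol → mol NaI = 8.416 / 149.89 = 0.05615
n = 0.1123 / 0.05615 = 2.00 ≈ 2 → NaI·2H2O

NaI·2H2O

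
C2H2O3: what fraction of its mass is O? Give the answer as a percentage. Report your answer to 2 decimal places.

Molar mass = 2(12.01) + 2(1.008) + 3(16.00) = 74.036 g/mol
Mass of O per mole = 3 × 16.00 = 48.000 g
% O = 48.000 / 74.036 × 100 = 64.83%

64.83%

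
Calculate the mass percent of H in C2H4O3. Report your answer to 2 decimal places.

5.30%

Molar mass = 2(12.01) + 4(1.008) + 3(16.00) = 76.052 g/mol
Mass of H per mole = 4 × 1.008 = 4.032 g
% H = 4.032 / 76.052 × 100 = 5.30%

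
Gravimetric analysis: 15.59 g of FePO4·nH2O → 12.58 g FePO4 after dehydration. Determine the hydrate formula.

Mass of water lost = 15.59 − 12.58 = 3.01 g → 3.01 / 18.02 = 0.167 mol H2O
Molar mass of FePO4 = 150.82 g/mol → mol FePO4 = 12.58 / 150.82 = 0.08341
n = 0.167 / 0.08341 = 2.00 ≈ 2 → FePO4·2H2O

FePO4·2H2O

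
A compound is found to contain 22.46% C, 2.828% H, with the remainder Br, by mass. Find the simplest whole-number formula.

Assume 100 g: 22.46 g C, 2.828 g H, 74.712 g Br.
C: 22.46 g ÷ 12.01 g/mol = 1.87 mol
H: 2.828 g ÷ 1.008 g/mol = 2.806 mol
Br: 74.712 g ÷ 79.90 g/mol = 0.9351 mol
Ratios (÷ 0.9351): C 2.000, H 3.000, Br 1.000
≈ 2:3:1 → C2H3Br

C2H3Br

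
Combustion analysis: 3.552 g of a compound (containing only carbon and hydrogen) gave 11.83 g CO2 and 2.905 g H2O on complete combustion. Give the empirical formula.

mol C = 11.83 / 44.01 = 0.2688; mass C = 0.2688 × 12.01 = 3.228 g
mol H = 2 × (2.905 / 18.02) = 0.3224; mass H = 0.3224 × 1.008 = 0.3250 g
Smallest is C at 0.2688 mol; normalising gives C 1.000, H 1.199
Scaling by 5: C 5.00, H 6.00 → C5H6

C5H6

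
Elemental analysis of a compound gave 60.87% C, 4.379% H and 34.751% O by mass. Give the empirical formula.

Assume 100 g: 60.87 g C, 4.379 g H, 34.751 g O.
n(C) = 60.87/12.01 = 5.068, n(H) = 4.379/1.008 = 4.344, n(O) = 34.751/16.00 = 2.172
Smallest is O at 2.172 mol; normalising gives C 2.334, H 2.000, O 1.000
Scaling by 3: C 7.00, H 6.00, O 3.00 → C7H6O3

C7H6O3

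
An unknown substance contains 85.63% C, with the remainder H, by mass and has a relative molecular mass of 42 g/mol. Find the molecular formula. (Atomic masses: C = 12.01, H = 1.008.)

C3H6

Assume 100 g: 85.63 g C, 14.37 g H.
Moles — C: 85.63 / 12.01 = 7.13 mol; H: 14.37 / 1.008 = 14.26 mol
Smallest is C at 7.13 mol; normalising gives C 1.000, H 1.999
→ CH2
Empirical-formula mass = 14.03 g/mol
n = 42 / 14.03 = 2.99 ≈ 3
Molecular formula = (CH2)×3 = C3H6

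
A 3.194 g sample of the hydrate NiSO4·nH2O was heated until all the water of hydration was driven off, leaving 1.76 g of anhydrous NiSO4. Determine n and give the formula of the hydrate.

Mass of water lost = 3.194 − 1.76 = 1.434 g → 1.434 / 18.02 = 0.07958 mol H2O
Molar mass of NiSO4 = 154.76 g/mol → mol NiSO4 = 1.76 / 154.76 = 0.01137
n = 0.07958 / 0.01137 = 7.00 ≈ 7 → NiSO4·7H2O

NiSO4·7H2O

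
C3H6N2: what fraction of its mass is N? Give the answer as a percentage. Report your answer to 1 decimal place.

Molar mass = 3(12.01) + 6(1.008) + 2(14.01) = 70.098 g/mol
Mass of N per mole = 2 × 14.01 = 28.020 g
% N = 28.020 / 70.098 × 100 = 40.0%

40.0%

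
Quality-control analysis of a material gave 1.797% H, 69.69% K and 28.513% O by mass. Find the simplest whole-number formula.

HKO

Assume 100 g: 1.797 g H, 69.69 g K, 28.513 g O.
n(H) = 1.797/1.008 = 1.783, n(K) = 69.69/39.10 = 1.782, n(O) = 28.513/16.00 = 1.782
Smallest is O at 1.782 mol; normalising gives H 1.000, K 1.000, O 1.000
Ratio ≈ 1:1:1, so the empirical formula is HKO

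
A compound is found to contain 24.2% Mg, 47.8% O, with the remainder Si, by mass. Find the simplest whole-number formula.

Assume 100 g: 24.2 g Mg, 47.8 g O, 28 g Si.
Mg: 24.2 g ÷ 24.31 g/mol = 0.9955 mol
O: 47.8 g ÷ 16.00 g/mol = 2.987 mol
Si: 28 g ÷ 28.09 g/mol = 0.9968 mol
Divide by the smallest (0.9955 mol Mg): Mg 1.000, O 3.001, Si 1.001
≈ 1:3:1 → MgO3Si

MgO3Si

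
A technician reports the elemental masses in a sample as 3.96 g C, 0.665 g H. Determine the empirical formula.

CH2

Moles — C: 3.96 / 12.01 = 0.3297 mol; H: 0.665 / 1.008 = 0.6597 mol
Smallest is C at 0.3297 mol; normalising gives C 1.000, H 2.001
Ratio ≈ 1:2, so the empirical formula is CH2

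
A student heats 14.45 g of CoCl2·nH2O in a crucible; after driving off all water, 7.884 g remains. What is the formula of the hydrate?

CoCl2·6H2O

Mass of water lost = 14.45 − 7.884 = 6.566 g → 6.566 / 18.02 = 0.3644 mol H2O
Molar mass of CoCl2 = 129.83 g/mol → mol CoCl2 = 7.884 / 129.83 = 0.06073
n = 0.3644 / 0.06073 = 6.00 ≈ 6 → CoCl2·6H2O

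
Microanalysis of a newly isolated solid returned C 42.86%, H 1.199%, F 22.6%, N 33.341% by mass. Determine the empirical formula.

C3HFN2

Assume 100 g: 42.86 g C, 1.199 g H, 22.6 g F, 33.341 g N.
n(C) = 42.86/12.01 = 3.569, n(H) = 1.199/1.008 = 1.189, n(F) = 22.6/19.00 = 1.189, n(N) = 33.341/14.01 = 2.38
Divide by the smallest (1.189 mol F): C 3.000, H 1.000, F 1.000, N 2.001
→ C3HFN2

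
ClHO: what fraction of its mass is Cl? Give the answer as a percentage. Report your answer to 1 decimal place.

67.6%

Molar mass = 1(35.45) + 1(1.008) + 1(16.00) = 52.458 g/mol
Mass of Cl per mole = 1 × 35.45 = 35.450 g
% Cl = 35.450 / 52.458 × 100 = 67.6%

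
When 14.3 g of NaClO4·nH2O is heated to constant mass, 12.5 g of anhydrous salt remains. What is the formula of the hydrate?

Mass of water lost = 14.3 − 12.5 = 1.8 g → 1.8 / 18.02 = 0.09989 mol H2O
Molar mass of NaClO4 = 122.44 g/mol → mol NaClO4 = 12.5 / 122.44 = 0.1021
n = 0.09989 / 0.1021 = 0.98 ≈ 1 → NaClO4·H2O

NaClO4·H2O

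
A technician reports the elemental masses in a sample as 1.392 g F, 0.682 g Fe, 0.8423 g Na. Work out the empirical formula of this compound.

F6FeNa3

n(F) = 1.392/19.00 = 0.07326, n(Fe) = 0.682/55.85 = 0.01221, n(Na) = 0.8423/22.99 = 0.03664
Smallest is Fe at 0.01221 mol; normalising gives F 6.000, Fe 1.000, Na 3.000
Ratio ≈ 6:1:3, so the empirical formula is F6FeNa3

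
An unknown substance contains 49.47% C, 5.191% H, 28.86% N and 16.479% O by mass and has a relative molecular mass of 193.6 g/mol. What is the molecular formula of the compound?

C8H10N4O2

Assume 100 g: 49.47 g C, 5.191 g H, 28.86 g N, 16.479 g O.
n(C) = 49.47/12.01 = 4.119, n(H) = 5.191/1.008 = 5.15, n(N) = 28.86/14.01 = 2.06, n(O) = 16.479/16.00 = 1.03
Ratios (÷ 1.03): C 3.999, H 5.000, N 2.000, O 1.000
≈ 4:5:2:1 → C4H5N2O
Empirical-formula mass = 97.10 g/mol
n = 193.6 / 97.10 = 1.99 ≈ 2
Molecular formula = (C4H5N2O)×2 = C8H10N4O2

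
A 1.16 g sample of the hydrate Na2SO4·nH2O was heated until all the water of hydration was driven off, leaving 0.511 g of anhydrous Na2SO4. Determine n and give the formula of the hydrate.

Na2SO4·10H2O

Mass of water lost = 1.16 − 0.511 = 0.649 g → 0.649 / 18.02 = 0.03602 mol H2O
Molar mass of Na2SO4 = 142.05 g/mol → mol Na2SO4 = 0.511 / 142.05 = 0.003597
n = 0.03602 / 0.003597 = 10.01 ≈ 10 → Na2SO4·10H2O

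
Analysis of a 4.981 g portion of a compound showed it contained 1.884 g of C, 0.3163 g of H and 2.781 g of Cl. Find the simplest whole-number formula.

Moles — C: 1.884 / 12.01 = 0.1569 mol; H: 0.3163 / 1.008 = 0.3138 mol; Cl: 2.781 / 35.45 = 0.07845 mol
Ratios (÷ 0.07845): C 2.000, H 4.000, Cl 1.000
→ C2H4Cl

C2H4Cl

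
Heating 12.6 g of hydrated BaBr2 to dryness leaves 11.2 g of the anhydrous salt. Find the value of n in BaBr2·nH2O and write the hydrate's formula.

Mass of water lost = 12.6 − 11.2 = 1.4 g → 1.4 / 18.02 = 0.07769 mol H2O
Molar mass of BaBr2 = 297.13 g/mol → mol BaBr2 = 11.2 / 297.13 = 0.03769
n = 0.07769 / 0.03769 = 2.06 ≈ 2 → BaBr2·2H2O

BaBr2·2H2O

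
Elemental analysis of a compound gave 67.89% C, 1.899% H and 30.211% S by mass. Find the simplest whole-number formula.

Assume 100 g: 67.89 g C, 1.899 g H, 30.211 g S.
C: 67.89 g ÷ 12.01 g/mol = 5.653 mol
H: 1.899 g ÷ 1.008 g/mol = 1.884 mol
S: 30.211 g ÷ 32.07 g/mol = 0.942 mol
Smallest is S at 0.942 mol; normalising gives C 6.001, H 2.000, S 1.000
≈ 6:2:1 → C6H2S

C6H2S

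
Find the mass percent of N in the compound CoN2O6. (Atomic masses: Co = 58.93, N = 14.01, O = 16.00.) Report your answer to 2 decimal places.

15.32%

Molar mass = 1(58.93) + 2(14.01) + 6(16.00) = 182.950 g/mol
Mass of N per mole = 2 × 14.01 = 28.020 g
% N = 28.020 / 182.950 × 100 = 15.32%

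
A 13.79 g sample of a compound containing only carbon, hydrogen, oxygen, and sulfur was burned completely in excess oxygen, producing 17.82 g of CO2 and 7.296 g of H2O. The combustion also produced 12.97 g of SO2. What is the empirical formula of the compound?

mol C = 17.82 / 44.01 = 0.4049; mass C = 0.4049 × 12.01 = 4.863 g
mol H = 2 × (7.296 / 18.02) = 0.8098; mass H = 0.8098 × 1.008 = 0.8162 g
mol S = 12.97 / 64.07 = 0.2024; mass S = 6.492 g
mass O = 13.79 − (12.17) = 1.619 g → mol O = 0.1012
Ratios (÷ 0.1012): C 4.002, H 8.004, O 1.000, S 2.001
Ratio ≈ 4:8:1:2, so the empirical formula is C4H8OS2

C4H8OS2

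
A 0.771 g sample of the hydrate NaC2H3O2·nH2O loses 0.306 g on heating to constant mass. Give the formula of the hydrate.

NaC2H3O2·3H2O

Mass of anhydrous NaC2H3O2 = 0.771 − 0.306 = 0.465 g
mol H2O = 0.306 / 18.02 = 0.01698
Molar mass of NaC2H3O2 = 82.03 g/mol → mol NaC2H3O2 = 0.465 / 82.03 = 0.005668
n = 0.01698 / 0.005668 = 3.00 ≈ 3 → NaC2H3O2·3H2O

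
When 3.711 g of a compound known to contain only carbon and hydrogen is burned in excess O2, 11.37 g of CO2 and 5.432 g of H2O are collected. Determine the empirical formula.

C3H7

mol C = 11.37 / 44.01 = 0.2584; mass C = 0.2584 × 12.01 = 3.103 g
mol H = 2 × (5.432 / 18.02) = 0.6029; mass H = 0.6029 × 1.008 = 0.6077 g
Divide by the smallest (0.2584 mol C): C 1.000, H 2.334
Multiply by 3: C 3.00, H 7.00 → C3H7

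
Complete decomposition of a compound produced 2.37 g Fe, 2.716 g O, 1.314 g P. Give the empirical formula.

Fe: 2.37 g ÷ 55.85 g/mol = 0.04244 mol
O: 2.716 g ÷ 16.00 g/mol = 0.1698 mol
P: 1.314 g ÷ 30.97 g/mol = 0.04243 mol
Smallest is P at 0.04243 mol; normalising gives Fe 1.000, O 4.001, P 1.000
≈ 1:4:1 → FeO4P

FeO4P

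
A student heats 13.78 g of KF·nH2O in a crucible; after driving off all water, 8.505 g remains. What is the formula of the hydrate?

Mass of water lost = 13.78 − 8.505 = 5.275 g → 5.275 / 18.02 = 0.2927 mol H2O
Molar mass of KF = 58.10 g/mol → mol KF = 8.505 / 58.10 = 0.1464
n = 0.2927 / 0.1464 = 2.00 ≈ 2 → KF·2H2O

KF·2H2O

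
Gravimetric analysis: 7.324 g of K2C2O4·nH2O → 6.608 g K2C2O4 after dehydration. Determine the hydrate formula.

K2C2O4·H2O

Mass of water lost = 7.324 − 6.608 = 0.716 g → 0.716 / 18.02 = 0.03973 mol H2O
Molar mass of K2C2O4 = 166.22 g/mol → mol K2C2O4 = 6.608 / 166.22 = 0.03975
n = 0.03973 / 0.03975 = 1.00 ≈ 1 → K2C2O4·H2O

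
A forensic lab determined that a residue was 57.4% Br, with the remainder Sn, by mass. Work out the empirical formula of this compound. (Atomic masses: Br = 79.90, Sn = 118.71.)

Br2Sn

Assume 100 g: 57.4 g Br, 42.6 g Sn.
n(Br) = 57.4/79.90 = 0.7184, n(Sn) = 42.6/118.71 = 0.3589
Divide by the smallest (0.3589 mol Sn): Br 2.002, Sn 1.000
→ Br2Sn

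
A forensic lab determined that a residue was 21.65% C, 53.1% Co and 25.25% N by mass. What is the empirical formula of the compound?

C2CoN2

Assume 100 g: 21.65 g C, 53.1 g Co, 25.25 g N.
Moles — C: 21.65 / 12.01 = 1.803 mol; Co: 53.1 / 58.93 = 0.9011 mol; N: 25.25 / 14.01 = 1.802 mol
Divide by the smallest (0.9011 mol Co): C 2.001, Co 1.000, N 2.000
≈ 2:1:2 → C2CoN2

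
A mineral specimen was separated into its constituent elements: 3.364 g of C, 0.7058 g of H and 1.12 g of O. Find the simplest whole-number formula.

n(C) = 3.364/12.01 = 0.2801, n(H) = 0.7058/1.008 = 0.7002, n(O) = 1.12/16.00 = 0.07
Ratios (÷ 0.07): C 4.001, H 10.003, O 1.000
→ C4H10O

C4H10O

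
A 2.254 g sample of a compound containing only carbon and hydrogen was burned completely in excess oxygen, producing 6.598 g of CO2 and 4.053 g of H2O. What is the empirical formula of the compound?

CH3

mol C = 6.598 / 44.01 = 0.1499; mass C = 0.1499 × 12.01 = 1.801 g
mol H = 2 × (4.053 / 18.02) = 0.4498; mass H = 0.4498 × 1.008 = 0.4534 g
Smallest is C at 0.1499 mol; normalising gives C 1.000, H 3.000
→ CH3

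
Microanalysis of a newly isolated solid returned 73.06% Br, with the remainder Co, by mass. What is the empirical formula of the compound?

Br2Co

Assume 100 g: 73.06 g Br, 26.94 g Co.
Br: 73.06 g ÷ 79.90 g/mol = 0.9144 mol
Co: 26.94 g ÷ 58.93 g/mol = 0.4572 mol
Smallest is Co at 0.4572 mol; normalising gives Br 2.000, Co 1.000
→ Br2Co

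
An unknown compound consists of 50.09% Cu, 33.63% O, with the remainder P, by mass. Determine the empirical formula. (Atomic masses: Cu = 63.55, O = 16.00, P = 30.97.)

Assume 100 g: 50.09 g Cu, 33.63 g O, 16.28 g P.
Cu: 50.09 g ÷ 63.55 g/mol = 0.7882 mol
O: 33.63 g ÷ 16.00 g/mol = 2.102 mol
P: 16.28 g ÷ 30.97 g/mol = 0.5257 mol
Ratios (÷ 0.5257): Cu 1.499, O 3.998, P 1.000
×2: Cu 3.00, O 8.00, P 2.00 → Cu3O8P2

Cu3O8P2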